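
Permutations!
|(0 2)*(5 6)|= |(0 2)(5 6)|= 2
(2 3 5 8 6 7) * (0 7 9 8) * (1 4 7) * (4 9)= (0 1 9 8 6 4 7 2 3 5)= [1, 9, 3, 5, 7, 0, 4, 2, 6, 8]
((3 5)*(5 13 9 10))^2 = (3 9 5 13 10)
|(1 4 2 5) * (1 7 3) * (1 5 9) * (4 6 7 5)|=|(1 6 7 3 4 2 9)|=7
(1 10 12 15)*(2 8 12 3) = (1 10 3 2 8 12 15) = [0, 10, 8, 2, 4, 5, 6, 7, 12, 9, 3, 11, 15, 13, 14, 1]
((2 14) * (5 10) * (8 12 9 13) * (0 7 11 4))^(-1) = ((0 7 11 4)(2 14)(5 10)(8 12 9 13))^(-1) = (0 4 11 7)(2 14)(5 10)(8 13 9 12)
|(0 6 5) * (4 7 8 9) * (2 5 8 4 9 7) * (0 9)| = |(0 6 8 7 4 2 5 9)| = 8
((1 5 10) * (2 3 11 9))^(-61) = (1 10 5)(2 9 11 3)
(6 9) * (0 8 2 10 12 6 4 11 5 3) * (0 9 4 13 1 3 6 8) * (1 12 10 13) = (1 3 9)(2 13 12 8)(4 11 5 6) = [0, 3, 13, 9, 11, 6, 4, 7, 2, 1, 10, 5, 8, 12]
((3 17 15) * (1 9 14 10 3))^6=(1 15 17 3 10 14 9)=((1 9 14 10 3 17 15))^6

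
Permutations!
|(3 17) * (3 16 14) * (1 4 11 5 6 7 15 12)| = 8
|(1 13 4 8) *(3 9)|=4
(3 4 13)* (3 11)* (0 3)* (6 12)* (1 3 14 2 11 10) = (0 14 2 11)(1 3 4 13 10)(6 12) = [14, 3, 11, 4, 13, 5, 12, 7, 8, 9, 1, 0, 6, 10, 2]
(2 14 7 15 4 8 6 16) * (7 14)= (2 7 15 4 8 6 16)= [0, 1, 7, 3, 8, 5, 16, 15, 6, 9, 10, 11, 12, 13, 14, 4, 2]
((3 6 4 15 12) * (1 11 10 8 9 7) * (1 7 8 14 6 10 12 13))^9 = (1 13 15 4 6 14 10 3 12 11)(8 9)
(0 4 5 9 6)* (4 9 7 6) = (0 9 4 5 7 6) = [9, 1, 2, 3, 5, 7, 0, 6, 8, 4]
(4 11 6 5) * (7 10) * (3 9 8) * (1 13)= (1 13)(3 9 8)(4 11 6 5)(7 10)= [0, 13, 2, 9, 11, 4, 5, 10, 3, 8, 7, 6, 12, 1]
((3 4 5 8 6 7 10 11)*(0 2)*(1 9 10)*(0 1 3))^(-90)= ((0 2 1 9 10 11)(3 4 5 8 6 7))^(-90)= (11)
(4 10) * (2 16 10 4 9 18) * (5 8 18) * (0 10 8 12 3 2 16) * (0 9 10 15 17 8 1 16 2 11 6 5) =[15, 16, 9, 11, 4, 12, 5, 7, 18, 0, 10, 6, 3, 13, 14, 17, 1, 8, 2] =(0 15 17 8 18 2 9)(1 16)(3 11 6 5 12)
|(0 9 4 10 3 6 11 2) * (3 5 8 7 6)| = 10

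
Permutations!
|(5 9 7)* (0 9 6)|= 5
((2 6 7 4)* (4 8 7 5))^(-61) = ((2 6 5 4)(7 8))^(-61) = (2 4 5 6)(7 8)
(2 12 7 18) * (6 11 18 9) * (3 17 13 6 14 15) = (2 12 7 9 14 15 3 17 13 6 11 18) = [0, 1, 12, 17, 4, 5, 11, 9, 8, 14, 10, 18, 7, 6, 15, 3, 16, 13, 2]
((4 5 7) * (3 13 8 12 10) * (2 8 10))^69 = ((2 8 12)(3 13 10)(4 5 7))^69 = (13)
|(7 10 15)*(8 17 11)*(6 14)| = |(6 14)(7 10 15)(8 17 11)| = 6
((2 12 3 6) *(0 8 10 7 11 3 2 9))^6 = (12)(0 6 11 10)(3 7 8 9)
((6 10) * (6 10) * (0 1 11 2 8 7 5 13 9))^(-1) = (0 9 13 5 7 8 2 11 1)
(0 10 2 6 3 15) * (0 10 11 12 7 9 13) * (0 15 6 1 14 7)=(0 11 12)(1 14 7 9 13 15 10 2)(3 6)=[11, 14, 1, 6, 4, 5, 3, 9, 8, 13, 2, 12, 0, 15, 7, 10]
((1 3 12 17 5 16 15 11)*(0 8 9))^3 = (1 17 15 3 5 11 12 16)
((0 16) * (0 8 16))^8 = ((8 16))^8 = (16)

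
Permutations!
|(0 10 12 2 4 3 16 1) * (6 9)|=8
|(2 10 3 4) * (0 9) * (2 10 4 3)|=6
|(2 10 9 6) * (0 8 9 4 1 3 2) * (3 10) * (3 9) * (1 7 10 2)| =|(0 8 3 1 2 9 6)(4 7 10)| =21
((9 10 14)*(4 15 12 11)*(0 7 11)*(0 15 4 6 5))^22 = ((0 7 11 6 5)(9 10 14)(12 15))^22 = (15)(0 11 5 7 6)(9 10 14)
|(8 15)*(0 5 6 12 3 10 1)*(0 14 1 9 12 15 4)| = 12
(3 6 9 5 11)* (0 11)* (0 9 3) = [11, 1, 2, 6, 4, 9, 3, 7, 8, 5, 10, 0] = (0 11)(3 6)(5 9)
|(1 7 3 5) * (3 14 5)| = 4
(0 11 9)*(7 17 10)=(0 11 9)(7 17 10)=[11, 1, 2, 3, 4, 5, 6, 17, 8, 0, 7, 9, 12, 13, 14, 15, 16, 10]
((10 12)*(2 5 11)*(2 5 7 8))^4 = (12)(2 7 8)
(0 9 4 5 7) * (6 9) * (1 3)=(0 6 9 4 5 7)(1 3)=[6, 3, 2, 1, 5, 7, 9, 0, 8, 4]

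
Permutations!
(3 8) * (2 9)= [0, 1, 9, 8, 4, 5, 6, 7, 3, 2]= (2 9)(3 8)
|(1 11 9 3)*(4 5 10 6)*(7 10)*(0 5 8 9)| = 11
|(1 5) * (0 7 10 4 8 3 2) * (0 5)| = 9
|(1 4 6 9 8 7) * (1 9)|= |(1 4 6)(7 9 8)|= 3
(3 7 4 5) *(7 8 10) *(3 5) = (3 8 10 7 4) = [0, 1, 2, 8, 3, 5, 6, 4, 10, 9, 7]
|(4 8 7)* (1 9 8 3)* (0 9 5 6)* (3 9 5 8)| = 6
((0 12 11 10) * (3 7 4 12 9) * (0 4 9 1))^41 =((0 1)(3 7 9)(4 12 11 10))^41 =(0 1)(3 9 7)(4 12 11 10)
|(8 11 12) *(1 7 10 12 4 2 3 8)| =|(1 7 10 12)(2 3 8 11 4)| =20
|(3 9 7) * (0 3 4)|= 5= |(0 3 9 7 4)|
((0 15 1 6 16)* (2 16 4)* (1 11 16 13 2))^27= (0 16 11 15)(2 13)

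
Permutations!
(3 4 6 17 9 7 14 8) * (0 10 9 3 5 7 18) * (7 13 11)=(0 10 9 18)(3 4 6 17)(5 13 11 7 14 8)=[10, 1, 2, 4, 6, 13, 17, 14, 5, 18, 9, 7, 12, 11, 8, 15, 16, 3, 0]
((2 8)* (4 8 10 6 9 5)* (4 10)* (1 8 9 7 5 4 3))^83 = (1 3 2 8)(4 9)(5 7 6 10)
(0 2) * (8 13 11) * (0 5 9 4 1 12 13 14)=(0 2 5 9 4 1 12 13 11 8 14)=[2, 12, 5, 3, 1, 9, 6, 7, 14, 4, 10, 8, 13, 11, 0]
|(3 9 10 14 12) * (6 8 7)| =15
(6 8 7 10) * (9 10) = (6 8 7 9 10) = [0, 1, 2, 3, 4, 5, 8, 9, 7, 10, 6]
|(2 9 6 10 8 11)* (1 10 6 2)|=4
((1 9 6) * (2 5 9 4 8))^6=(1 6 9 5 2 8 4)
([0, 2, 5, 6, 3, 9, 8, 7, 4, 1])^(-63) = (1 2 5 9)(3 6 8 4)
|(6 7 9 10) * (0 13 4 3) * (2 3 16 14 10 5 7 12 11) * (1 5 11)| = |(0 13 4 16 14 10 6 12 1 5 7 9 11 2 3)| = 15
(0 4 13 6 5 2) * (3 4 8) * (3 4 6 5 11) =(0 8 4 13 5 2)(3 6 11) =[8, 1, 0, 6, 13, 2, 11, 7, 4, 9, 10, 3, 12, 5]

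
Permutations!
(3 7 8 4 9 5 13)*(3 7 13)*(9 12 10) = (3 13 7 8 4 12 10 9 5) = [0, 1, 2, 13, 12, 3, 6, 8, 4, 5, 9, 11, 10, 7]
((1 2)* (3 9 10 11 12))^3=((1 2)(3 9 10 11 12))^3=(1 2)(3 11 9 12 10)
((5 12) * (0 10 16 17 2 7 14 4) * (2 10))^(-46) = ((0 2 7 14 4)(5 12)(10 16 17))^(-46) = (0 4 14 7 2)(10 17 16)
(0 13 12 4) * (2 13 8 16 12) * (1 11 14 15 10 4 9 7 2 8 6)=(0 6 1 11 14 15 10 4)(2 13 8 16 12 9 7)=[6, 11, 13, 3, 0, 5, 1, 2, 16, 7, 4, 14, 9, 8, 15, 10, 12]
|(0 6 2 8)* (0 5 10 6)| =5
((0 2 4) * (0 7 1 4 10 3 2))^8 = (1 7 4)(2 3 10)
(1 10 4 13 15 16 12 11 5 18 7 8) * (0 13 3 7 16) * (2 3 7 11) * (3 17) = (0 13 15)(1 10 4 7 8)(2 17 3 11 5 18 16 12) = [13, 10, 17, 11, 7, 18, 6, 8, 1, 9, 4, 5, 2, 15, 14, 0, 12, 3, 16]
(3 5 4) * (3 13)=[0, 1, 2, 5, 13, 4, 6, 7, 8, 9, 10, 11, 12, 3]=(3 5 4 13)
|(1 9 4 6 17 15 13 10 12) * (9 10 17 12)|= |(1 10 9 4 6 12)(13 17 15)|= 6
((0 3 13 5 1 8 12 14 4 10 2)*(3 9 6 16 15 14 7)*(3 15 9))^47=(0 15 5 10 12 3 14 1 2 7 13 4 8)(6 9 16)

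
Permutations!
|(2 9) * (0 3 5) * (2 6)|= 3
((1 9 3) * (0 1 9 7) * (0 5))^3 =((0 1 7 5)(3 9))^3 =(0 5 7 1)(3 9)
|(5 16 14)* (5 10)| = 4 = |(5 16 14 10)|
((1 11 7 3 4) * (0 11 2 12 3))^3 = ((0 11 7)(1 2 12 3 4))^3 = (1 3 2 4 12)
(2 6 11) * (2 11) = [0, 1, 6, 3, 4, 5, 2, 7, 8, 9, 10, 11] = (11)(2 6)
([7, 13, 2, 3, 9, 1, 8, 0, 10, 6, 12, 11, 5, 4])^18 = [0, 1, 2, 3, 4, 5, 6, 7, 8, 9, 10, 11, 12, 13]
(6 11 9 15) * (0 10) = (0 10)(6 11 9 15) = [10, 1, 2, 3, 4, 5, 11, 7, 8, 15, 0, 9, 12, 13, 14, 6]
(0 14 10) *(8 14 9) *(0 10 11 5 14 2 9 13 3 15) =(0 13 3 15)(2 9 8)(5 14 11) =[13, 1, 9, 15, 4, 14, 6, 7, 2, 8, 10, 5, 12, 3, 11, 0]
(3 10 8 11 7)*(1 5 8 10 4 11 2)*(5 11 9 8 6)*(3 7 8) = (1 11 8 2)(3 4 9)(5 6) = [0, 11, 1, 4, 9, 6, 5, 7, 2, 3, 10, 8]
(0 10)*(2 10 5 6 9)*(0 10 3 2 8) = (10)(0 5 6 9 8)(2 3) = [5, 1, 3, 2, 4, 6, 9, 7, 0, 8, 10]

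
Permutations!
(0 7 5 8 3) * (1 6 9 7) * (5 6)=(0 1 5 8 3)(6 9 7)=[1, 5, 2, 0, 4, 8, 9, 6, 3, 7]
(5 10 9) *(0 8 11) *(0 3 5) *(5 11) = (0 8 5 10 9)(3 11) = [8, 1, 2, 11, 4, 10, 6, 7, 5, 0, 9, 3]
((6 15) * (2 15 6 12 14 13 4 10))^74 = (2 13 15 4 12 10 14) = ((2 15 12 14 13 4 10))^74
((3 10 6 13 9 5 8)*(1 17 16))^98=(1 16 17)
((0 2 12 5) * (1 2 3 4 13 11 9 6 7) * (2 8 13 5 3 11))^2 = ((0 11 9 6 7 1 8 13 2 12 3 4 5))^2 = (0 9 7 8 2 3 5 11 6 1 13 12 4)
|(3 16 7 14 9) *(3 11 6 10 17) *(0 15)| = 18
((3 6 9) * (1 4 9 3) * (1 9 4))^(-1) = (9)(3 6)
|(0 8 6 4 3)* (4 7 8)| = |(0 4 3)(6 7 8)| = 3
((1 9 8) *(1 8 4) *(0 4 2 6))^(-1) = (0 6 2 9 1 4)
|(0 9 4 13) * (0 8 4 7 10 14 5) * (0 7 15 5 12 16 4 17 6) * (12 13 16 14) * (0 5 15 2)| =18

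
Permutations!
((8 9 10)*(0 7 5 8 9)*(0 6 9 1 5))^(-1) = (0 7)(1 10 9 6 8 5)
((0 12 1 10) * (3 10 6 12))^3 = ((0 3 10)(1 6 12))^3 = (12)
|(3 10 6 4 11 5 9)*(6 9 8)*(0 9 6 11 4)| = 15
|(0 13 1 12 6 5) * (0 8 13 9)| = |(0 9)(1 12 6 5 8 13)| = 6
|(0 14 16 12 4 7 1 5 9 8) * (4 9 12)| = |(0 14 16 4 7 1 5 12 9 8)| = 10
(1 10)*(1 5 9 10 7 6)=(1 7 6)(5 9 10)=[0, 7, 2, 3, 4, 9, 1, 6, 8, 10, 5]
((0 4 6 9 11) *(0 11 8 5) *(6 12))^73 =(0 6 5 12 8 4 9)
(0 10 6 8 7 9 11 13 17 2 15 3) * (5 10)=(0 5 10 6 8 7 9 11 13 17 2 15 3)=[5, 1, 15, 0, 4, 10, 8, 9, 7, 11, 6, 13, 12, 17, 14, 3, 16, 2]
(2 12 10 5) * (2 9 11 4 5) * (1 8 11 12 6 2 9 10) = (1 8 11 4 5 10 9 12)(2 6) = [0, 8, 6, 3, 5, 10, 2, 7, 11, 12, 9, 4, 1]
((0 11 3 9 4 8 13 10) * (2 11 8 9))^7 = (0 10 13 8)(2 11 3)(4 9)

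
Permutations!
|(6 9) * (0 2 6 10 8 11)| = 7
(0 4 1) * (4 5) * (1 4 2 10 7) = [5, 0, 10, 3, 4, 2, 6, 1, 8, 9, 7] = (0 5 2 10 7 1)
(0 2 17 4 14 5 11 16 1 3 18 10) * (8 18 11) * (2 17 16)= (0 17 4 14 5 8 18 10)(1 3 11 2 16)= [17, 3, 16, 11, 14, 8, 6, 7, 18, 9, 0, 2, 12, 13, 5, 15, 1, 4, 10]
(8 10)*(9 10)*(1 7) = (1 7)(8 9 10) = [0, 7, 2, 3, 4, 5, 6, 1, 9, 10, 8]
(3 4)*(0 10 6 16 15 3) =(0 10 6 16 15 3 4) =[10, 1, 2, 4, 0, 5, 16, 7, 8, 9, 6, 11, 12, 13, 14, 3, 15]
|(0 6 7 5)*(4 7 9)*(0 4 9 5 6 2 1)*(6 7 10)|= |(0 2 1)(4 10 6 5)|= 12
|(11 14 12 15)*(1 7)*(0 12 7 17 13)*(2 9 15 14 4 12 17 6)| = |(0 17 13)(1 6 2 9 15 11 4 12 14 7)| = 30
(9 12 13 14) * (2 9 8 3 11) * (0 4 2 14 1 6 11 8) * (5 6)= [4, 5, 9, 8, 2, 6, 11, 7, 3, 12, 10, 14, 13, 1, 0]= (0 4 2 9 12 13 1 5 6 11 14)(3 8)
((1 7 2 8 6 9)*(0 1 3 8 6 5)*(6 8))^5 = (0 5 8 2 7 1)(3 9 6)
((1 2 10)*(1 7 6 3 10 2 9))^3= ((1 9)(3 10 7 6))^3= (1 9)(3 6 7 10)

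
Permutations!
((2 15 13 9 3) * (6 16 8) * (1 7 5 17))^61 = (1 7 5 17)(2 15 13 9 3)(6 16 8)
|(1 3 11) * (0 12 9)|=3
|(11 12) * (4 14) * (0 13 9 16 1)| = 10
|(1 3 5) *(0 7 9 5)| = |(0 7 9 5 1 3)| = 6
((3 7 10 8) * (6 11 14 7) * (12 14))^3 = ((3 6 11 12 14 7 10 8))^3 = (3 12 10 6 14 8 11 7)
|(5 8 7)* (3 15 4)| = 3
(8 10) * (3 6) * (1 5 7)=[0, 5, 2, 6, 4, 7, 3, 1, 10, 9, 8]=(1 5 7)(3 6)(8 10)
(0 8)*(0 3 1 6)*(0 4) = (0 8 3 1 6 4) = [8, 6, 2, 1, 0, 5, 4, 7, 3]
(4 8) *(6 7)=(4 8)(6 7)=[0, 1, 2, 3, 8, 5, 7, 6, 4]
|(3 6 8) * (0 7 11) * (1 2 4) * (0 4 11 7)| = |(1 2 11 4)(3 6 8)| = 12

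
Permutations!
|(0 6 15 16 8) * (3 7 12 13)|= 20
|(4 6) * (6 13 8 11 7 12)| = 7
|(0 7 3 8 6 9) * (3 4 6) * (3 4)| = |(0 7 3 8 4 6 9)| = 7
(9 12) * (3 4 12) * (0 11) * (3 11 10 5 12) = (0 10 5 12 9 11)(3 4) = [10, 1, 2, 4, 3, 12, 6, 7, 8, 11, 5, 0, 9]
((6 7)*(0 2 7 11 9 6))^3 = ((0 2 7)(6 11 9))^3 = (11)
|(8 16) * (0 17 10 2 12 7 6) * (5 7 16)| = 10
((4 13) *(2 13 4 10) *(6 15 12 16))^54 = ((2 13 10)(6 15 12 16))^54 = (6 12)(15 16)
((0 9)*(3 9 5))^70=(0 3)(5 9)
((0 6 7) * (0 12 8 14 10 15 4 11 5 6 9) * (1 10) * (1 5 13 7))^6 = (1 7)(4 14)(5 11)(6 13)(8 15)(10 12)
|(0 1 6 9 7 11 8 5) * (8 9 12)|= 6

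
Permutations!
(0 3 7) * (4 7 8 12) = [3, 1, 2, 8, 7, 5, 6, 0, 12, 9, 10, 11, 4] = (0 3 8 12 4 7)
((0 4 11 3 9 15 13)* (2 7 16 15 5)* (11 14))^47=(0 13 15 16 7 2 5 9 3 11 14 4)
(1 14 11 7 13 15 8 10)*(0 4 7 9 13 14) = [4, 0, 2, 3, 7, 5, 6, 14, 10, 13, 1, 9, 12, 15, 11, 8] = (0 4 7 14 11 9 13 15 8 10 1)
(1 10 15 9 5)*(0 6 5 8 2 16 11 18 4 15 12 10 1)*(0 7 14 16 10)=(0 6 5 7 14 16 11 18 4 15 9 8 2 10 12)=[6, 1, 10, 3, 15, 7, 5, 14, 2, 8, 12, 18, 0, 13, 16, 9, 11, 17, 4]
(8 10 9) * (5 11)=(5 11)(8 10 9)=[0, 1, 2, 3, 4, 11, 6, 7, 10, 8, 9, 5]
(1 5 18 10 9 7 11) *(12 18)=(1 5 12 18 10 9 7 11)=[0, 5, 2, 3, 4, 12, 6, 11, 8, 7, 9, 1, 18, 13, 14, 15, 16, 17, 10]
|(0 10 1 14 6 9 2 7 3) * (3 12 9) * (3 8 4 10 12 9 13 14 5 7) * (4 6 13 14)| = 12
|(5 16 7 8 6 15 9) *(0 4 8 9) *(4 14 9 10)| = 11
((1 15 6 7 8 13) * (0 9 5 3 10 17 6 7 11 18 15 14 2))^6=((0 9 5 3 10 17 6 11 18 15 7 8 13 1 14 2))^6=(0 6 13 5 18 14 10 7)(1 3 15 2 17 8 9 11)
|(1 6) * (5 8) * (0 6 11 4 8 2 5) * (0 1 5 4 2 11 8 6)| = 10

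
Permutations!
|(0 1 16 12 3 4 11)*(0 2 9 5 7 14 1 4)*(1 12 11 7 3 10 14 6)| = |(0 4 7 6 1 16 11 2 9 5 3)(10 14 12)| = 33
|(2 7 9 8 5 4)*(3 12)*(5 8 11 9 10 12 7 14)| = |(2 14 5 4)(3 7 10 12)(9 11)| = 4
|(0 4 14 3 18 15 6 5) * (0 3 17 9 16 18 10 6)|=|(0 4 14 17 9 16 18 15)(3 10 6 5)|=8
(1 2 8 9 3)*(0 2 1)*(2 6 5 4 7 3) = (0 6 5 4 7 3)(2 8 9) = [6, 1, 8, 0, 7, 4, 5, 3, 9, 2]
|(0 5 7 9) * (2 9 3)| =6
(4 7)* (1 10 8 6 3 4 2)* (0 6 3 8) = (0 6 8 3 4 7 2 1 10) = [6, 10, 1, 4, 7, 5, 8, 2, 3, 9, 0]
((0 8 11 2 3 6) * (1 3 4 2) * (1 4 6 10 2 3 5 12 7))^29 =(0 10 11 6 3 8 2 4)(1 5 12 7)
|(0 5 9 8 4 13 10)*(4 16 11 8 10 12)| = 12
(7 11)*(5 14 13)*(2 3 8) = (2 3 8)(5 14 13)(7 11) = [0, 1, 3, 8, 4, 14, 6, 11, 2, 9, 10, 7, 12, 5, 13]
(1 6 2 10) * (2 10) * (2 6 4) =(1 4 2 6 10) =[0, 4, 6, 3, 2, 5, 10, 7, 8, 9, 1]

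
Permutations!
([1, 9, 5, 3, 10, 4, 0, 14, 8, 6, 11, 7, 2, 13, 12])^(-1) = [6, 0, 12, 3, 5, 2, 9, 11, 8, 1, 4, 10, 14, 13, 7]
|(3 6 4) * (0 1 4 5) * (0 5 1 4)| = 5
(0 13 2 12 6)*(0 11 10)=(0 13 2 12 6 11 10)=[13, 1, 12, 3, 4, 5, 11, 7, 8, 9, 0, 10, 6, 2]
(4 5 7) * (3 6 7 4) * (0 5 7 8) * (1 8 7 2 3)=(0 5 4 2 3 6 7 1 8)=[5, 8, 3, 6, 2, 4, 7, 1, 0]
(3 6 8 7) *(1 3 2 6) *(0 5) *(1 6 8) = (0 5)(1 3 6)(2 8 7) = [5, 3, 8, 6, 4, 0, 1, 2, 7]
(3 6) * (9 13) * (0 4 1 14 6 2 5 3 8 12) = (0 4 1 14 6 8 12)(2 5 3)(9 13) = [4, 14, 5, 2, 1, 3, 8, 7, 12, 13, 10, 11, 0, 9, 6]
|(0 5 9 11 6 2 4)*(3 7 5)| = 9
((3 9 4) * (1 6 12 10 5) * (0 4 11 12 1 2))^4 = (0 11 2 9 5 3 10 4 12)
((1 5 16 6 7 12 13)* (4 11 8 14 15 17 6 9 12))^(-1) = ((1 5 16 9 12 13)(4 11 8 14 15 17 6 7))^(-1) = (1 13 12 9 16 5)(4 7 6 17 15 14 8 11)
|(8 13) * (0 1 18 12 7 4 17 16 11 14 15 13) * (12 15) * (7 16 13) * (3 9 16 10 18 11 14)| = |(0 1 11 3 9 16 14 12 10 18 15 7 4 17 13 8)| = 16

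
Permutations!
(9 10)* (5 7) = (5 7)(9 10) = [0, 1, 2, 3, 4, 7, 6, 5, 8, 10, 9]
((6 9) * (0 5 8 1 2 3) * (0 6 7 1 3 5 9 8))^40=((0 9 7 1 2 5)(3 6 8))^40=(0 2 7)(1 9 5)(3 6 8)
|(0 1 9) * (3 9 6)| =5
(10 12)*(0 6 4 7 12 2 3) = (0 6 4 7 12 10 2 3) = [6, 1, 3, 0, 7, 5, 4, 12, 8, 9, 2, 11, 10]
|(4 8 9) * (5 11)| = |(4 8 9)(5 11)| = 6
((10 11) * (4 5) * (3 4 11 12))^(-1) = ((3 4 5 11 10 12))^(-1) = (3 12 10 11 5 4)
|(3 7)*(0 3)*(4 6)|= |(0 3 7)(4 6)|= 6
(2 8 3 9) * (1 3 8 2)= (1 3 9)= [0, 3, 2, 9, 4, 5, 6, 7, 8, 1]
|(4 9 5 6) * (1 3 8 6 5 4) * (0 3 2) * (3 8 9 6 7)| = 9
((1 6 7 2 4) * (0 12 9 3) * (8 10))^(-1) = ((0 12 9 3)(1 6 7 2 4)(8 10))^(-1) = (0 3 9 12)(1 4 2 7 6)(8 10)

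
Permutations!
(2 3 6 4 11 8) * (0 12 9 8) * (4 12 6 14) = (0 6 12 9 8 2 3 14 4 11) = [6, 1, 3, 14, 11, 5, 12, 7, 2, 8, 10, 0, 9, 13, 4]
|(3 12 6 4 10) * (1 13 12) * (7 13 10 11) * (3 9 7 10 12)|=|(1 12 6 4 11 10 9 7 13 3)|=10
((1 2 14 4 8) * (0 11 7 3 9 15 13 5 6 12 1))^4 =((0 11 7 3 9 15 13 5 6 12 1 2 14 4 8))^4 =(0 9 6 14 11 15 12 4 7 13 1 8 3 5 2)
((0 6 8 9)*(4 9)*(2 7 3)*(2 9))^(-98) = ((0 6 8 4 2 7 3 9))^(-98) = (0 3 2 8)(4 6 9 7)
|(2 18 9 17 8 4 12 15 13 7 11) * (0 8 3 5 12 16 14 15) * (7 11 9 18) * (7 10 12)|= |(18)(0 8 4 16 14 15 13 11 2 10 12)(3 5 7 9 17)|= 55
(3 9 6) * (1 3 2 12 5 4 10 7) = (1 3 9 6 2 12 5 4 10 7) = [0, 3, 12, 9, 10, 4, 2, 1, 8, 6, 7, 11, 5]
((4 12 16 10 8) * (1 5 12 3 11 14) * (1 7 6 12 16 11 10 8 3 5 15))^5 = ((1 15)(3 10)(4 5 16 8)(6 12 11 14 7))^5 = (1 15)(3 10)(4 5 16 8)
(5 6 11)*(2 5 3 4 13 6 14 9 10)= (2 5 14 9 10)(3 4 13 6 11)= [0, 1, 5, 4, 13, 14, 11, 7, 8, 10, 2, 3, 12, 6, 9]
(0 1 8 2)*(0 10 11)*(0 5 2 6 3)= (0 1 8 6 3)(2 10 11 5)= [1, 8, 10, 0, 4, 2, 3, 7, 6, 9, 11, 5]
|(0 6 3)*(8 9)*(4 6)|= 4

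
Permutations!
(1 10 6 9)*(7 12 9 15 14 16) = (1 10 6 15 14 16 7 12 9) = [0, 10, 2, 3, 4, 5, 15, 12, 8, 1, 6, 11, 9, 13, 16, 14, 7]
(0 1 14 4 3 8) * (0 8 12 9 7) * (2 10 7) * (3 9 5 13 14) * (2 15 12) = (0 1 3 2 10 7)(4 9 15 12 5 13 14) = [1, 3, 10, 2, 9, 13, 6, 0, 8, 15, 7, 11, 5, 14, 4, 12]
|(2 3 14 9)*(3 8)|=|(2 8 3 14 9)|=5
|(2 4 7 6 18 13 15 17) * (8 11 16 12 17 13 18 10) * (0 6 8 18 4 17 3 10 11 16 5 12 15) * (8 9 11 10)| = |(0 6 10 18 4 7 9 11 5 12 3 8 16 15 13)(2 17)| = 30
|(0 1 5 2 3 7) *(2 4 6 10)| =9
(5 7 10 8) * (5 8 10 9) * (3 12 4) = (3 12 4)(5 7 9) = [0, 1, 2, 12, 3, 7, 6, 9, 8, 5, 10, 11, 4]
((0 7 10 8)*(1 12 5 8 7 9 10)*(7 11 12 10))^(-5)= ((0 9 7 1 10 11 12 5 8))^(-5)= (0 10 8 1 5 7 12 9 11)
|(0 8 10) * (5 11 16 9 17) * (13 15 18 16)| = 24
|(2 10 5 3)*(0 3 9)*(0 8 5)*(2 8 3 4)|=|(0 4 2 10)(3 8 5 9)|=4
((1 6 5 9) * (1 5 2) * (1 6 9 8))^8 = (9)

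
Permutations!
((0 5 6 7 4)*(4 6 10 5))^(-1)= (0 4)(5 10)(6 7)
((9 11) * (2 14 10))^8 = (2 10 14)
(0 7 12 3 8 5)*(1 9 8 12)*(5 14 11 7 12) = [12, 9, 2, 5, 4, 0, 6, 1, 14, 8, 10, 7, 3, 13, 11] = (0 12 3 5)(1 9 8 14 11 7)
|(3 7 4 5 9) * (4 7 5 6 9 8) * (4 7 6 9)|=|(3 5 8 7 6 4 9)|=7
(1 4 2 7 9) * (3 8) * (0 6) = (0 6)(1 4 2 7 9)(3 8) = [6, 4, 7, 8, 2, 5, 0, 9, 3, 1]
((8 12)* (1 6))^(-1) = ((1 6)(8 12))^(-1) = (1 6)(8 12)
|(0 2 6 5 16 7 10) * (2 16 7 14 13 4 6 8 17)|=9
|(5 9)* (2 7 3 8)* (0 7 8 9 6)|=|(0 7 3 9 5 6)(2 8)|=6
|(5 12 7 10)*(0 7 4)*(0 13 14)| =|(0 7 10 5 12 4 13 14)| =8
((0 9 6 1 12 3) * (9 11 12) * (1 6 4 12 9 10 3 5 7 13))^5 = ((0 11 9 4 12 5 7 13 1 10 3))^5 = (0 5 3 12 10 4 1 9 13 11 7)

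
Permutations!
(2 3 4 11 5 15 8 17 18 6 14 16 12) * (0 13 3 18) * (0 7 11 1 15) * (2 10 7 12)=(0 13 3 4 1 15 8 17 12 10 7 11 5)(2 18 6 14 16)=[13, 15, 18, 4, 1, 0, 14, 11, 17, 9, 7, 5, 10, 3, 16, 8, 2, 12, 6]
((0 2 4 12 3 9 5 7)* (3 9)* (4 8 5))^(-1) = (0 7 5 8 2)(4 9 12)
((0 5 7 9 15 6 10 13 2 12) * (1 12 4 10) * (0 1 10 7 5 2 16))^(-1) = (0 16 13 10 6 15 9 7 4 2)(1 12)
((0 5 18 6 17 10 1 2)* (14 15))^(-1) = ((0 5 18 6 17 10 1 2)(14 15))^(-1) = (0 2 1 10 17 6 18 5)(14 15)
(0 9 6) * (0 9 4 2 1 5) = (0 4 2 1 5)(6 9) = [4, 5, 1, 3, 2, 0, 9, 7, 8, 6]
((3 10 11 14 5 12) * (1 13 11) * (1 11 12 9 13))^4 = (3 5)(9 10)(11 13)(12 14)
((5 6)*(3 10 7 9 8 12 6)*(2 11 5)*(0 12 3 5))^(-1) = ((0 12 6 2 11)(3 10 7 9 8))^(-1) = (0 11 2 6 12)(3 8 9 7 10)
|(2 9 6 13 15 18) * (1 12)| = 6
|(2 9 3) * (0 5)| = |(0 5)(2 9 3)| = 6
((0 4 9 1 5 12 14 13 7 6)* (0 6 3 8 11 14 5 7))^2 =((0 4 9 1 7 3 8 11 14 13)(5 12))^2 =(0 9 7 8 14)(1 3 11 13 4)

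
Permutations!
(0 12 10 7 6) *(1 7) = (0 12 10 1 7 6) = [12, 7, 2, 3, 4, 5, 0, 6, 8, 9, 1, 11, 10]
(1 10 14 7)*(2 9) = (1 10 14 7)(2 9) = [0, 10, 9, 3, 4, 5, 6, 1, 8, 2, 14, 11, 12, 13, 7]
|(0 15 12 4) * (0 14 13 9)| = 7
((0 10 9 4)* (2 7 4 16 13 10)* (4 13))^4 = ((0 2 7 13 10 9 16 4))^4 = (0 10)(2 9)(4 13)(7 16)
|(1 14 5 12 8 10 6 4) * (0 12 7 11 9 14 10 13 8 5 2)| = 8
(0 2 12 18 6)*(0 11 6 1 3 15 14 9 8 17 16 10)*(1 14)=(0 2 12 18 14 9 8 17 16 10)(1 3 15)(6 11)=[2, 3, 12, 15, 4, 5, 11, 7, 17, 8, 0, 6, 18, 13, 9, 1, 10, 16, 14]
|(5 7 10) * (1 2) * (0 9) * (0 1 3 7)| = 8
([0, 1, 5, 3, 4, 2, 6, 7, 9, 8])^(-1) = (2 5)(8 9)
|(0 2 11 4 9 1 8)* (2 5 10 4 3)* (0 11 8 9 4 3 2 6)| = 30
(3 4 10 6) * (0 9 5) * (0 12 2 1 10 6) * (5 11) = (0 9 11 5 12 2 1 10)(3 4 6) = [9, 10, 1, 4, 6, 12, 3, 7, 8, 11, 0, 5, 2]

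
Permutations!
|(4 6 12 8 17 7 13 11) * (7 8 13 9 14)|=30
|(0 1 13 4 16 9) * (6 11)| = 6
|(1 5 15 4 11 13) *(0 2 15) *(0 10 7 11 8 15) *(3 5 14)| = 24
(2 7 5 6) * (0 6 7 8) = [6, 1, 8, 3, 4, 7, 2, 5, 0] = (0 6 2 8)(5 7)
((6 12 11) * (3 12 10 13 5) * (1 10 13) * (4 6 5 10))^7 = (1 6 10 4 13)(3 5 11 12)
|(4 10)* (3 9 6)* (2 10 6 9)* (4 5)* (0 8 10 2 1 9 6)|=20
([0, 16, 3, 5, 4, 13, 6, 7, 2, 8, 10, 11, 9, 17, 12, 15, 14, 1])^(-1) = [0, 17, 8, 2, 4, 3, 6, 7, 9, 12, 10, 11, 14, 5, 16, 15, 1, 13]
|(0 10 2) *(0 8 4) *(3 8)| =6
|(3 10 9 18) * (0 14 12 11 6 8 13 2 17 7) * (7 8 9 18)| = |(0 14 12 11 6 9 7)(2 17 8 13)(3 10 18)| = 84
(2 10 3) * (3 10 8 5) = (10)(2 8 5 3) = [0, 1, 8, 2, 4, 3, 6, 7, 5, 9, 10]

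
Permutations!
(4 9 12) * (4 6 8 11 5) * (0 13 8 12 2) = (0 13 8 11 5 4 9 2)(6 12) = [13, 1, 0, 3, 9, 4, 12, 7, 11, 2, 10, 5, 6, 8]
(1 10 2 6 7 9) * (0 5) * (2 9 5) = [2, 10, 6, 3, 4, 0, 7, 5, 8, 1, 9] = (0 2 6 7 5)(1 10 9)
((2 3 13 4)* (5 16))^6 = ((2 3 13 4)(5 16))^6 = (16)(2 13)(3 4)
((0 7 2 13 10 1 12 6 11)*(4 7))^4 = (0 13 6 7 1)(2 12 4 10 11)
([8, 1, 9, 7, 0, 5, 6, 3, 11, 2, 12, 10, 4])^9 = [10, 1, 9, 7, 11, 5, 6, 3, 12, 2, 0, 4, 8]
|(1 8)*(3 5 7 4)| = 4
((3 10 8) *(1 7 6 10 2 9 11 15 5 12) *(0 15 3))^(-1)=(0 8 10 6 7 1 12 5 15)(2 3 11 9)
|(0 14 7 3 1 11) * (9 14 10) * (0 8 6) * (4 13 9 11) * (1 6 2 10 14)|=20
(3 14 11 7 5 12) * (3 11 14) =(14)(5 12 11 7) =[0, 1, 2, 3, 4, 12, 6, 5, 8, 9, 10, 7, 11, 13, 14]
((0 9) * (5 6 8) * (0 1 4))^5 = (0 9 1 4)(5 8 6)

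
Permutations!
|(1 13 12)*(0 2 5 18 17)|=|(0 2 5 18 17)(1 13 12)|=15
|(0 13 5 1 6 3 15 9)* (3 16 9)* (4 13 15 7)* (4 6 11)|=|(0 15 3 7 6 16 9)(1 11 4 13 5)|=35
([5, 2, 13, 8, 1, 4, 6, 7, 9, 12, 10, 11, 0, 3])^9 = [12, 4, 1, 13, 5, 0, 6, 7, 3, 8, 10, 11, 9, 2]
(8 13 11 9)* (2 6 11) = [0, 1, 6, 3, 4, 5, 11, 7, 13, 8, 10, 9, 12, 2] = (2 6 11 9 8 13)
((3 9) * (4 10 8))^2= ((3 9)(4 10 8))^2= (4 8 10)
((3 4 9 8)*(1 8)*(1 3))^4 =(3 4 9)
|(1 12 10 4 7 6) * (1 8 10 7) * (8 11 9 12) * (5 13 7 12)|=12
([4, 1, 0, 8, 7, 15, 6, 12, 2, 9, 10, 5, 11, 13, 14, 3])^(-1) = (0 2 8 3 15 5 11 12 7 4)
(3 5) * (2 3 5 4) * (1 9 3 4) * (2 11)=(1 9 3)(2 4 11)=[0, 9, 4, 1, 11, 5, 6, 7, 8, 3, 10, 2]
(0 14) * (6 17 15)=(0 14)(6 17 15)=[14, 1, 2, 3, 4, 5, 17, 7, 8, 9, 10, 11, 12, 13, 0, 6, 16, 15]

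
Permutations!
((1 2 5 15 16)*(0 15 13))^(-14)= ((0 15 16 1 2 5 13))^(-14)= (16)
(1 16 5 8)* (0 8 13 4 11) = (0 8 1 16 5 13 4 11) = [8, 16, 2, 3, 11, 13, 6, 7, 1, 9, 10, 0, 12, 4, 14, 15, 5]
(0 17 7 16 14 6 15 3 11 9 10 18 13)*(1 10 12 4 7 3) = (0 17 3 11 9 12 4 7 16 14 6 15 1 10 18 13) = [17, 10, 2, 11, 7, 5, 15, 16, 8, 12, 18, 9, 4, 0, 6, 1, 14, 3, 13]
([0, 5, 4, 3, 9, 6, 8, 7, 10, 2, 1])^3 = [0, 8, 2, 3, 4, 10, 1, 7, 5, 9, 6]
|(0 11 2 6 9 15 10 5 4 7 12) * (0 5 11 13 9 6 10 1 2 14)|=36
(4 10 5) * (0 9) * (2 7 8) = (0 9)(2 7 8)(4 10 5) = [9, 1, 7, 3, 10, 4, 6, 8, 2, 0, 5]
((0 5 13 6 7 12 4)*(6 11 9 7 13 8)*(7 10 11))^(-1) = ((0 5 8 6 13 7 12 4)(9 10 11))^(-1) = (0 4 12 7 13 6 8 5)(9 11 10)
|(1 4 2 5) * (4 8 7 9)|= 7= |(1 8 7 9 4 2 5)|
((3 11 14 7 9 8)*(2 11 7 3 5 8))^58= ((2 11 14 3 7 9)(5 8))^58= (2 7 14)(3 11 9)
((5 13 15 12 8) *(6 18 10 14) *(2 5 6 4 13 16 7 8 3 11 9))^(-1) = ((2 5 16 7 8 6 18 10 14 4 13 15 12 3 11 9))^(-1) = (2 9 11 3 12 15 13 4 14 10 18 6 8 7 16 5)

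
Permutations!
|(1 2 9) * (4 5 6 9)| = 6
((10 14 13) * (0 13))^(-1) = ((0 13 10 14))^(-1) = (0 14 10 13)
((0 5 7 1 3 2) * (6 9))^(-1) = (0 2 3 1 7 5)(6 9)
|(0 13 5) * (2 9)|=6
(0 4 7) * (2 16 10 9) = (0 4 7)(2 16 10 9) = [4, 1, 16, 3, 7, 5, 6, 0, 8, 2, 9, 11, 12, 13, 14, 15, 10]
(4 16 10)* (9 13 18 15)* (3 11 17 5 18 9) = (3 11 17 5 18 15)(4 16 10)(9 13) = [0, 1, 2, 11, 16, 18, 6, 7, 8, 13, 4, 17, 12, 9, 14, 3, 10, 5, 15]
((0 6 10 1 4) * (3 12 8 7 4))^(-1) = (0 4 7 8 12 3 1 10 6)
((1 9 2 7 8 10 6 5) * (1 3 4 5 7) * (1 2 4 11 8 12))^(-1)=(1 12 7 6 10 8 11 3 5 4 9)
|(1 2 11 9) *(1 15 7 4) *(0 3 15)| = |(0 3 15 7 4 1 2 11 9)| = 9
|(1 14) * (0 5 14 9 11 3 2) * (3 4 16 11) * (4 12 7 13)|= 42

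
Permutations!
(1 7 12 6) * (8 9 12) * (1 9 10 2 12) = (1 7 8 10 2 12 6 9) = [0, 7, 12, 3, 4, 5, 9, 8, 10, 1, 2, 11, 6]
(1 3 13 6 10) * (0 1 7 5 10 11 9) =(0 1 3 13 6 11 9)(5 10 7) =[1, 3, 2, 13, 4, 10, 11, 5, 8, 0, 7, 9, 12, 6]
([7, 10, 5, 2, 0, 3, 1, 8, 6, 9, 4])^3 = [6, 0, 2, 3, 8, 5, 4, 1, 10, 9, 7]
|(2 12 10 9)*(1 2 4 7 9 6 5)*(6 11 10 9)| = |(1 2 12 9 4 7 6 5)(10 11)| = 8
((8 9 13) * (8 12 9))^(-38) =(9 13 12)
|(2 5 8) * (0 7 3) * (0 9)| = 12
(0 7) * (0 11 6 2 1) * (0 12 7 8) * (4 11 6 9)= (0 8)(1 12 7 6 2)(4 11 9)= [8, 12, 1, 3, 11, 5, 2, 6, 0, 4, 10, 9, 7]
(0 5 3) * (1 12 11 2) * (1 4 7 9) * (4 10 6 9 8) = (0 5 3)(1 12 11 2 10 6 9)(4 7 8) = [5, 12, 10, 0, 7, 3, 9, 8, 4, 1, 6, 2, 11]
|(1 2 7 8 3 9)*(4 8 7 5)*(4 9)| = 12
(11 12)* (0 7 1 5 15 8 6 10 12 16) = [7, 5, 2, 3, 4, 15, 10, 1, 6, 9, 12, 16, 11, 13, 14, 8, 0] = (0 7 1 5 15 8 6 10 12 11 16)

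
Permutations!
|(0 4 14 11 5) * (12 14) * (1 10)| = 6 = |(0 4 12 14 11 5)(1 10)|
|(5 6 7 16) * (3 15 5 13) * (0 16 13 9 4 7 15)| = 21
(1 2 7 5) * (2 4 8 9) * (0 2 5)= (0 2 7)(1 4 8 9 5)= [2, 4, 7, 3, 8, 1, 6, 0, 9, 5]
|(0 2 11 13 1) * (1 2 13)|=|(0 13 2 11 1)|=5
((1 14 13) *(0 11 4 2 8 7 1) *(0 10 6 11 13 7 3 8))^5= (0 4 6 13 2 11 10)(1 7 14)(3 8)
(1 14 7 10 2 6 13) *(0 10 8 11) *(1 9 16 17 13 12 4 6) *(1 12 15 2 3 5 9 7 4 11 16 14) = (0 10 3 5 9 14 4 6 15 2 12 11)(7 8 16 17 13) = [10, 1, 12, 5, 6, 9, 15, 8, 16, 14, 3, 0, 11, 7, 4, 2, 17, 13]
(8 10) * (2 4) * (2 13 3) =[0, 1, 4, 2, 13, 5, 6, 7, 10, 9, 8, 11, 12, 3] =(2 4 13 3)(8 10)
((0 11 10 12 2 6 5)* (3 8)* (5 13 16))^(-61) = (0 10 2 13 5 11 12 6 16)(3 8)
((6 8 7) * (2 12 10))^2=((2 12 10)(6 8 7))^2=(2 10 12)(6 7 8)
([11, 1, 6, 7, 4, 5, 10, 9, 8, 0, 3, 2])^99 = (0 6 7 11 10 9 2 3)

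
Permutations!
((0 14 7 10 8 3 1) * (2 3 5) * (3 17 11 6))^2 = (0 7 8 2 11 3)(1 14 10 5 17 6)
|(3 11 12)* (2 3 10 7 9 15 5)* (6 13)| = 18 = |(2 3 11 12 10 7 9 15 5)(6 13)|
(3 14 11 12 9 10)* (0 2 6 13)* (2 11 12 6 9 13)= (0 11 6 2 9 10 3 14 12 13)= [11, 1, 9, 14, 4, 5, 2, 7, 8, 10, 3, 6, 13, 0, 12]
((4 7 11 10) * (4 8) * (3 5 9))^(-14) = ((3 5 9)(4 7 11 10 8))^(-14) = (3 5 9)(4 7 11 10 8)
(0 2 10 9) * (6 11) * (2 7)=(0 7 2 10 9)(6 11)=[7, 1, 10, 3, 4, 5, 11, 2, 8, 0, 9, 6]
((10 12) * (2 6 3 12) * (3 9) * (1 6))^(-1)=((1 6 9 3 12 10 2))^(-1)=(1 2 10 12 3 9 6)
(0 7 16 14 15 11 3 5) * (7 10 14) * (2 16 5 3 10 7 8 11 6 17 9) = (0 7 5)(2 16 8 11 10 14 15 6 17 9) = [7, 1, 16, 3, 4, 0, 17, 5, 11, 2, 14, 10, 12, 13, 15, 6, 8, 9]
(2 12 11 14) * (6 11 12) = (2 6 11 14) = [0, 1, 6, 3, 4, 5, 11, 7, 8, 9, 10, 14, 12, 13, 2]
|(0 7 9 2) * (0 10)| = |(0 7 9 2 10)| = 5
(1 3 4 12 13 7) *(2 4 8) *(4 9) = (1 3 8 2 9 4 12 13 7) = [0, 3, 9, 8, 12, 5, 6, 1, 2, 4, 10, 11, 13, 7]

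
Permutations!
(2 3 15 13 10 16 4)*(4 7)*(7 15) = (2 3 7 4)(10 16 15 13) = [0, 1, 3, 7, 2, 5, 6, 4, 8, 9, 16, 11, 12, 10, 14, 13, 15]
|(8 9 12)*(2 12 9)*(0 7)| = |(0 7)(2 12 8)| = 6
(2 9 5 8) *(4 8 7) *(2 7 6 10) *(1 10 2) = (1 10)(2 9 5 6)(4 8 7) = [0, 10, 9, 3, 8, 6, 2, 4, 7, 5, 1]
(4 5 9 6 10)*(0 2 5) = (0 2 5 9 6 10 4) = [2, 1, 5, 3, 0, 9, 10, 7, 8, 6, 4]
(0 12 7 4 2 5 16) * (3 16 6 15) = (0 12 7 4 2 5 6 15 3 16) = [12, 1, 5, 16, 2, 6, 15, 4, 8, 9, 10, 11, 7, 13, 14, 3, 0]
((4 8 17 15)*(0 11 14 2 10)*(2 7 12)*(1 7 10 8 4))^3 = (0 10 14 11)(1 2 15 12 17 7 8)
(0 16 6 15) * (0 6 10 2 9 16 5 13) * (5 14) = (0 14 5 13)(2 9 16 10)(6 15) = [14, 1, 9, 3, 4, 13, 15, 7, 8, 16, 2, 11, 12, 0, 5, 6, 10]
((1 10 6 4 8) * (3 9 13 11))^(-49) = (1 10 6 4 8)(3 11 13 9)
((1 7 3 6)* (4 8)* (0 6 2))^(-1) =(0 2 3 7 1 6)(4 8)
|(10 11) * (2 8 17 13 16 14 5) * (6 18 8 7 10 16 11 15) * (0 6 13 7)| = 14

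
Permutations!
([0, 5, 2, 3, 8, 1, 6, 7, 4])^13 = (1 5)(4 8)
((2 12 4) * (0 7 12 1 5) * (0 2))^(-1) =(0 4 12 7)(1 2 5)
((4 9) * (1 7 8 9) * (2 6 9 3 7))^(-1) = ((1 2 6 9 4)(3 7 8))^(-1) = (1 4 9 6 2)(3 8 7)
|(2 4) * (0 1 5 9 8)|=|(0 1 5 9 8)(2 4)|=10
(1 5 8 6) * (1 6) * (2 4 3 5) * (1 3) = (1 2 4)(3 5 8) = [0, 2, 4, 5, 1, 8, 6, 7, 3]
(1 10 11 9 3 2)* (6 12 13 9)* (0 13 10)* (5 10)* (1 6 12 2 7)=(0 13 9 3 7 1)(2 6)(5 10 11 12)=[13, 0, 6, 7, 4, 10, 2, 1, 8, 3, 11, 12, 5, 9]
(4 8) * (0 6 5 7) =(0 6 5 7)(4 8) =[6, 1, 2, 3, 8, 7, 5, 0, 4]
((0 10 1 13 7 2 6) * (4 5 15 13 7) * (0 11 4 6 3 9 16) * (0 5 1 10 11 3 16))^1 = ((0 11 4 1 7 2 16 5 15 13 6 3 9))^1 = (0 11 4 1 7 2 16 5 15 13 6 3 9)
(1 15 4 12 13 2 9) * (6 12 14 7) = [0, 15, 9, 3, 14, 5, 12, 6, 8, 1, 10, 11, 13, 2, 7, 4] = (1 15 4 14 7 6 12 13 2 9)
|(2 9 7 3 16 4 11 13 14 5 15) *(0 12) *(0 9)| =|(0 12 9 7 3 16 4 11 13 14 5 15 2)| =13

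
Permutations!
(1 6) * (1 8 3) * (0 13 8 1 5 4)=(0 13 8 3 5 4)(1 6)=[13, 6, 2, 5, 0, 4, 1, 7, 3, 9, 10, 11, 12, 8]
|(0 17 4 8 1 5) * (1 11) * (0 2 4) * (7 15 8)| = 8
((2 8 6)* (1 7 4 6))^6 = ((1 7 4 6 2 8))^6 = (8)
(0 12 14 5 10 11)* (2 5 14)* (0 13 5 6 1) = (14)(0 12 2 6 1)(5 10 11 13) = [12, 0, 6, 3, 4, 10, 1, 7, 8, 9, 11, 13, 2, 5, 14]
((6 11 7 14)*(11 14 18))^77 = (6 14)(7 11 18)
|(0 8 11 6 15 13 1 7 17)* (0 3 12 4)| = 12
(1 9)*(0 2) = (0 2)(1 9) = [2, 9, 0, 3, 4, 5, 6, 7, 8, 1]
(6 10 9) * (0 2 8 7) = (0 2 8 7)(6 10 9) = [2, 1, 8, 3, 4, 5, 10, 0, 7, 6, 9]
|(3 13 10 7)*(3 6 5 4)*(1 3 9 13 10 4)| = 6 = |(1 3 10 7 6 5)(4 9 13)|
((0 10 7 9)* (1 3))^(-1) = ((0 10 7 9)(1 3))^(-1) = (0 9 7 10)(1 3)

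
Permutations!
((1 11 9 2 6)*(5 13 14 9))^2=(1 5 14 2)(6 11 13 9)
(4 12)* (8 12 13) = (4 13 8 12) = [0, 1, 2, 3, 13, 5, 6, 7, 12, 9, 10, 11, 4, 8]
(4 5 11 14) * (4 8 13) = [0, 1, 2, 3, 5, 11, 6, 7, 13, 9, 10, 14, 12, 4, 8] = (4 5 11 14 8 13)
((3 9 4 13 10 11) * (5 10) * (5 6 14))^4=((3 9 4 13 6 14 5 10 11))^4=(3 6 11 13 10 4 5 9 14)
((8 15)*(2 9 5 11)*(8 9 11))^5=(2 11)(5 8 15 9)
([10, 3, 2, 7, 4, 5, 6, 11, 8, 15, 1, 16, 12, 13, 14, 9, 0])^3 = (0 3 16 1 11 10 7)(9 15)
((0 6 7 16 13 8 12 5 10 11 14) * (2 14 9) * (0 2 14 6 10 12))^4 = ((0 10 11 9 14 2 6 7 16 13 8)(5 12))^4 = (0 14 16 10 2 13 11 6 8 9 7)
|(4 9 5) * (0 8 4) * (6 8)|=6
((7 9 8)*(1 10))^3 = (1 10)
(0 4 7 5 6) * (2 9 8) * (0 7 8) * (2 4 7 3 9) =[7, 1, 2, 9, 8, 6, 3, 5, 4, 0] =(0 7 5 6 3 9)(4 8)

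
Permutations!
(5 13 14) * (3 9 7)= (3 9 7)(5 13 14)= [0, 1, 2, 9, 4, 13, 6, 3, 8, 7, 10, 11, 12, 14, 5]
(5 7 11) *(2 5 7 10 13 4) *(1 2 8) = (1 2 5 10 13 4 8)(7 11) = [0, 2, 5, 3, 8, 10, 6, 11, 1, 9, 13, 7, 12, 4]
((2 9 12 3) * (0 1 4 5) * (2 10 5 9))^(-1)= ((0 1 4 9 12 3 10 5))^(-1)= (0 5 10 3 12 9 4 1)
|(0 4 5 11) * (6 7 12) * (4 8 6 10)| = |(0 8 6 7 12 10 4 5 11)| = 9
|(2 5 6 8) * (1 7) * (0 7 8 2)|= |(0 7 1 8)(2 5 6)|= 12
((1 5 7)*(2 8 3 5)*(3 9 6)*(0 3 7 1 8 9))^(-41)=(0 2 8 1 7 5 6 3 9)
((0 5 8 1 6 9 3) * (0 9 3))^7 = (9)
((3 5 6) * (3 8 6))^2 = ((3 5)(6 8))^2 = (8)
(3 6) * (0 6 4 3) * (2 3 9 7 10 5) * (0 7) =[6, 1, 3, 4, 9, 2, 7, 10, 8, 0, 5] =(0 6 7 10 5 2 3 4 9)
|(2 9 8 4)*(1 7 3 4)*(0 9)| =8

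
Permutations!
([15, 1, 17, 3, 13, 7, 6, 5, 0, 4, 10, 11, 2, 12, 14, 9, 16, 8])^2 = [9, 1, 8, 3, 12, 5, 6, 7, 15, 13, 10, 11, 17, 2, 14, 4, 16, 0]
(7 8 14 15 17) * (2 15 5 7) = [0, 1, 15, 3, 4, 7, 6, 8, 14, 9, 10, 11, 12, 13, 5, 17, 16, 2] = (2 15 17)(5 7 8 14)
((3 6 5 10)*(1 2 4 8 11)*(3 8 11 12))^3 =((1 2 4 11)(3 6 5 10 8 12))^3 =(1 11 4 2)(3 10)(5 12)(6 8)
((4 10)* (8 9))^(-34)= ((4 10)(8 9))^(-34)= (10)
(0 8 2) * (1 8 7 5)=(0 7 5 1 8 2)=[7, 8, 0, 3, 4, 1, 6, 5, 2]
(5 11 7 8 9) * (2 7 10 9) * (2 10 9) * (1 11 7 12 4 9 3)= [0, 11, 12, 1, 9, 7, 6, 8, 10, 5, 2, 3, 4]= (1 11 3)(2 12 4 9 5 7 8 10)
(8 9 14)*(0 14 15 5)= (0 14 8 9 15 5)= [14, 1, 2, 3, 4, 0, 6, 7, 9, 15, 10, 11, 12, 13, 8, 5]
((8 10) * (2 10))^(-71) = (2 10 8)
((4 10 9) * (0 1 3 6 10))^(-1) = (0 4 9 10 6 3 1)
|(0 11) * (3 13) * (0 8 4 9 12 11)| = 10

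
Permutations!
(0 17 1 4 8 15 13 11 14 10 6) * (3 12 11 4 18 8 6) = (0 17 1 18 8 15 13 4 6)(3 12 11 14 10) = [17, 18, 2, 12, 6, 5, 0, 7, 15, 9, 3, 14, 11, 4, 10, 13, 16, 1, 8]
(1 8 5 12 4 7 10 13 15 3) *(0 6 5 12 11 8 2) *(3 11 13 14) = (0 6 5 13 15 11 8 12 4 7 10 14 3 1 2) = [6, 2, 0, 1, 7, 13, 5, 10, 12, 9, 14, 8, 4, 15, 3, 11]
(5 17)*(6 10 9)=[0, 1, 2, 3, 4, 17, 10, 7, 8, 6, 9, 11, 12, 13, 14, 15, 16, 5]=(5 17)(6 10 9)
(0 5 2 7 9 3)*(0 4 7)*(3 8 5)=(0 3 4 7 9 8 5 2)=[3, 1, 0, 4, 7, 2, 6, 9, 5, 8]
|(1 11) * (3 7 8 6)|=4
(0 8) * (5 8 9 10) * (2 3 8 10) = (0 9 2 3 8)(5 10) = [9, 1, 3, 8, 4, 10, 6, 7, 0, 2, 5]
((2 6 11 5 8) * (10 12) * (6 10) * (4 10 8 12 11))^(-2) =((2 8)(4 10 11 5 12 6))^(-2) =(4 12 11)(5 10 6)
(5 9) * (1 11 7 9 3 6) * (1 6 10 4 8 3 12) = [0, 11, 2, 10, 8, 12, 6, 9, 3, 5, 4, 7, 1] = (1 11 7 9 5 12)(3 10 4 8)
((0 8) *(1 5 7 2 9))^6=(1 5 7 2 9)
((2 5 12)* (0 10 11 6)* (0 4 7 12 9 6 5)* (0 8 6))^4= (0 9 5 11 10)(2 7 6)(4 8 12)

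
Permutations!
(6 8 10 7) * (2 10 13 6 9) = (2 10 7 9)(6 8 13) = [0, 1, 10, 3, 4, 5, 8, 9, 13, 2, 7, 11, 12, 6]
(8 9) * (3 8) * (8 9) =(3 9) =[0, 1, 2, 9, 4, 5, 6, 7, 8, 3]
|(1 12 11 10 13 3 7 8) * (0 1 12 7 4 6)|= 11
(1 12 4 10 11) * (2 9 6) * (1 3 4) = [0, 12, 9, 4, 10, 5, 2, 7, 8, 6, 11, 3, 1] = (1 12)(2 9 6)(3 4 10 11)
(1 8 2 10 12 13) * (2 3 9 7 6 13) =[0, 8, 10, 9, 4, 5, 13, 6, 3, 7, 12, 11, 2, 1] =(1 8 3 9 7 6 13)(2 10 12)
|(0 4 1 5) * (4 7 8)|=6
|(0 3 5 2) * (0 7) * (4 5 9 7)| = 12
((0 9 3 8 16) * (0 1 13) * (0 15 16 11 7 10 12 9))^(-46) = ((1 13 15 16)(3 8 11 7 10 12 9))^(-46) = (1 15)(3 7 9 11 12 8 10)(13 16)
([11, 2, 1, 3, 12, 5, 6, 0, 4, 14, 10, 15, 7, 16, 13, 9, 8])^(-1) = [7, 2, 1, 3, 8, 5, 6, 12, 16, 15, 10, 0, 4, 14, 9, 11, 13]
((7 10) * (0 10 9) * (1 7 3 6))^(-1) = (0 9 7 1 6 3 10)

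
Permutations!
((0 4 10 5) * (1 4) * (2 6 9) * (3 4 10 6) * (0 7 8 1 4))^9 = ((0 4 6 9 2 3)(1 10 5 7 8))^9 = (0 9)(1 8 7 5 10)(2 4)(3 6)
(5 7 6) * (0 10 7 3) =[10, 1, 2, 0, 4, 3, 5, 6, 8, 9, 7] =(0 10 7 6 5 3)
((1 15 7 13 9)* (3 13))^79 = (1 15 7 3 13 9)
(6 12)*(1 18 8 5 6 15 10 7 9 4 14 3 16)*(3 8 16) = (1 18 16)(4 14 8 5 6 12 15 10 7 9) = [0, 18, 2, 3, 14, 6, 12, 9, 5, 4, 7, 11, 15, 13, 8, 10, 1, 17, 16]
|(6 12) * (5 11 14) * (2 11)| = 4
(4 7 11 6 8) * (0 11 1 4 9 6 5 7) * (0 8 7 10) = [11, 4, 2, 3, 8, 10, 7, 1, 9, 6, 0, 5] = (0 11 5 10)(1 4 8 9 6 7)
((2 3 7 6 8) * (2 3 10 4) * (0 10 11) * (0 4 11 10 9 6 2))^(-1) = ((0 9 6 8 3 7 2 10 11 4))^(-1) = (0 4 11 10 2 7 3 8 6 9)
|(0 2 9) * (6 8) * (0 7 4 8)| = |(0 2 9 7 4 8 6)| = 7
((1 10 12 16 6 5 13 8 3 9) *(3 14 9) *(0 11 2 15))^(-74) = ((0 11 2 15)(1 10 12 16 6 5 13 8 14 9))^(-74) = (0 2)(1 13 12 14 6)(5 10 8 16 9)(11 15)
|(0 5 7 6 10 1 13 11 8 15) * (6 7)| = |(0 5 6 10 1 13 11 8 15)| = 9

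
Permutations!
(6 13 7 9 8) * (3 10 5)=(3 10 5)(6 13 7 9 8)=[0, 1, 2, 10, 4, 3, 13, 9, 6, 8, 5, 11, 12, 7]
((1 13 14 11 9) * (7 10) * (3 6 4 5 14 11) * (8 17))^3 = (1 9 11 13)(3 5 6 14 4)(7 10)(8 17) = ((1 13 11 9)(3 6 4 5 14)(7 10)(8 17))^3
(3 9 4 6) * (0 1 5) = (0 1 5)(3 9 4 6) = [1, 5, 2, 9, 6, 0, 3, 7, 8, 4]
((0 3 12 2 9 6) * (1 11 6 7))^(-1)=(0 6 11 1 7 9 2 12 3)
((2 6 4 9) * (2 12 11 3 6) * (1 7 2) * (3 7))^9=(12)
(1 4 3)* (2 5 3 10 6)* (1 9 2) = (1 4 10 6)(2 5 3 9) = [0, 4, 5, 9, 10, 3, 1, 7, 8, 2, 6]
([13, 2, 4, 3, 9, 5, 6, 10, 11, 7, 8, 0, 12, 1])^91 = [13, 2, 4, 3, 9, 5, 6, 10, 11, 7, 8, 0, 12, 1]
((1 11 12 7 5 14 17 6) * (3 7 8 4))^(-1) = ((1 11 12 8 4 3 7 5 14 17 6))^(-1) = (1 6 17 14 5 7 3 4 8 12 11)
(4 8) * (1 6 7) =(1 6 7)(4 8) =[0, 6, 2, 3, 8, 5, 7, 1, 4]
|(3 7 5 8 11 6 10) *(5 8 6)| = 7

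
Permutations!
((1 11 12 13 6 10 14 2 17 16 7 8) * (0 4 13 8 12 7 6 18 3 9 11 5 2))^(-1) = ((0 4 13 18 3 9 11 7 12 8 1 5 2 17 16 6 10 14))^(-1) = (0 14 10 6 16 17 2 5 1 8 12 7 11 9 3 18 13 4)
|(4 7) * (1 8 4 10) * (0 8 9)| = 7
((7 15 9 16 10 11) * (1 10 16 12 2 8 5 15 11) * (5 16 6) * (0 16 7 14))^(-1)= ((0 16 6 5 15 9 12 2 8 7 11 14)(1 10))^(-1)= (0 14 11 7 8 2 12 9 15 5 6 16)(1 10)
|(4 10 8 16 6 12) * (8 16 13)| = 10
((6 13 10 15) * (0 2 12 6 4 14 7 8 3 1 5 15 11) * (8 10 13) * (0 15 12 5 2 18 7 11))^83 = ((0 18 7 10)(1 2 5 12 6 8 3)(4 14 11 15))^83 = (0 10 7 18)(1 3 8 6 12 5 2)(4 15 11 14)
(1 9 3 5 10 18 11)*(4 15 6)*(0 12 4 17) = (0 12 4 15 6 17)(1 9 3 5 10 18 11) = [12, 9, 2, 5, 15, 10, 17, 7, 8, 3, 18, 1, 4, 13, 14, 6, 16, 0, 11]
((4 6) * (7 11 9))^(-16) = ((4 6)(7 11 9))^(-16) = (7 9 11)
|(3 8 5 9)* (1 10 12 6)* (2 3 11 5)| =12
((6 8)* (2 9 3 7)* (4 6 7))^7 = ((2 9 3 4 6 8 7))^7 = (9)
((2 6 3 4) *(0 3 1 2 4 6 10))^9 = (0 1)(2 3)(6 10)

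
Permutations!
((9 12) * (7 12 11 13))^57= (7 9 13 12 11)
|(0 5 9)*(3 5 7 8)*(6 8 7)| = |(0 6 8 3 5 9)| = 6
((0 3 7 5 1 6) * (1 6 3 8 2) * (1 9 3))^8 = (9)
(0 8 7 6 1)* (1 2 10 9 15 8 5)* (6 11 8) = [5, 0, 10, 3, 4, 1, 2, 11, 7, 15, 9, 8, 12, 13, 14, 6] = (0 5 1)(2 10 9 15 6)(7 11 8)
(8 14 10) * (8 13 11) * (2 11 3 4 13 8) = (2 11)(3 4 13)(8 14 10) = [0, 1, 11, 4, 13, 5, 6, 7, 14, 9, 8, 2, 12, 3, 10]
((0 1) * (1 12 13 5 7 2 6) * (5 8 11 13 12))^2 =(0 7 6)(1 5 2)(8 13 11) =((0 5 7 2 6 1)(8 11 13))^2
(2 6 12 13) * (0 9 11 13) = (0 9 11 13 2 6 12) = [9, 1, 6, 3, 4, 5, 12, 7, 8, 11, 10, 13, 0, 2]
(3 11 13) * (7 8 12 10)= (3 11 13)(7 8 12 10)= [0, 1, 2, 11, 4, 5, 6, 8, 12, 9, 7, 13, 10, 3]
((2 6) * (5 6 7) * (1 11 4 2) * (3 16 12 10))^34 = ((1 11 4 2 7 5 6)(3 16 12 10))^34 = (1 6 5 7 2 4 11)(3 12)(10 16)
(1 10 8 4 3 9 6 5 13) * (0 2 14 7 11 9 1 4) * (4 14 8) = [2, 10, 8, 1, 3, 13, 5, 11, 0, 6, 4, 9, 12, 14, 7] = (0 2 8)(1 10 4 3)(5 13 14 7 11 9 6)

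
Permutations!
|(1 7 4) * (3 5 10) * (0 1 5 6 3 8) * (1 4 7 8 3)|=|(0 4 5 10 3 6 1 8)|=8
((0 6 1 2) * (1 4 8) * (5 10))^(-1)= (0 2 1 8 4 6)(5 10)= ((0 6 4 8 1 2)(5 10))^(-1)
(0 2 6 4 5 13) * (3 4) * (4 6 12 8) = (0 2 12 8 4 5 13)(3 6) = [2, 1, 12, 6, 5, 13, 3, 7, 4, 9, 10, 11, 8, 0]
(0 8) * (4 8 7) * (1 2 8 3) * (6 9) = (0 7 4 3 1 2 8)(6 9) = [7, 2, 8, 1, 3, 5, 9, 4, 0, 6]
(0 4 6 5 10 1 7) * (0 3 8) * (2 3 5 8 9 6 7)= (0 4 7 5 10 1 2 3 9 6 8)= [4, 2, 3, 9, 7, 10, 8, 5, 0, 6, 1]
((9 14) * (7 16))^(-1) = (7 16)(9 14)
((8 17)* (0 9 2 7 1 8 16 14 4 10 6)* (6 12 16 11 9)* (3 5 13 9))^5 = (0 6)(1 5)(2 11)(3 7)(8 13)(9 17)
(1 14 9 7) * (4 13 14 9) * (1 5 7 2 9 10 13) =(1 10 13 14 4)(2 9)(5 7) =[0, 10, 9, 3, 1, 7, 6, 5, 8, 2, 13, 11, 12, 14, 4]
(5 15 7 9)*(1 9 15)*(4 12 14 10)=(1 9 5)(4 12 14 10)(7 15)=[0, 9, 2, 3, 12, 1, 6, 15, 8, 5, 4, 11, 14, 13, 10, 7]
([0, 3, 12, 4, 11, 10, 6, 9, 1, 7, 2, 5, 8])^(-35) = [0, 3, 12, 4, 11, 10, 6, 9, 1, 7, 2, 5, 8]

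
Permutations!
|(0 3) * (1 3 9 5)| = 5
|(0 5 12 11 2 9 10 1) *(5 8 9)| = |(0 8 9 10 1)(2 5 12 11)| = 20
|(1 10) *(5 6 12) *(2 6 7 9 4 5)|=12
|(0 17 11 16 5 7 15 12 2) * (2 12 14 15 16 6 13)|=6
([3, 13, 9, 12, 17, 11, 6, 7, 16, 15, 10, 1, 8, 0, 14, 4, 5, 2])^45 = (17)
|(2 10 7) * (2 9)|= |(2 10 7 9)|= 4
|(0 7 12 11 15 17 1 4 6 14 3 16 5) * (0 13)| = |(0 7 12 11 15 17 1 4 6 14 3 16 5 13)| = 14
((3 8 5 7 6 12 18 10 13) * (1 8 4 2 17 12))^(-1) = ((1 8 5 7 6)(2 17 12 18 10 13 3 4))^(-1) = (1 6 7 5 8)(2 4 3 13 10 18 12 17)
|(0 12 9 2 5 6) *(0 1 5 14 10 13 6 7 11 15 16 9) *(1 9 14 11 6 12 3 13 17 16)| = 8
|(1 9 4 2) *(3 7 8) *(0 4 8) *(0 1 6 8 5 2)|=8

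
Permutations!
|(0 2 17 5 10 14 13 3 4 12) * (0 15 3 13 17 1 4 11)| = 8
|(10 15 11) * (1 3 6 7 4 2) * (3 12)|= 21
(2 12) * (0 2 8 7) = [2, 1, 12, 3, 4, 5, 6, 0, 7, 9, 10, 11, 8] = (0 2 12 8 7)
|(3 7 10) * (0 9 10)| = 5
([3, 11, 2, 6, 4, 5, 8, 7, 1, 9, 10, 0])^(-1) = (0 11 1 8 6 3)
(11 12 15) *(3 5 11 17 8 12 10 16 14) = (3 5 11 10 16 14)(8 12 15 17) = [0, 1, 2, 5, 4, 11, 6, 7, 12, 9, 16, 10, 15, 13, 3, 17, 14, 8]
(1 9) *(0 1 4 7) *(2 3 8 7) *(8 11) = (0 1 9 4 2 3 11 8 7) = [1, 9, 3, 11, 2, 5, 6, 0, 7, 4, 10, 8]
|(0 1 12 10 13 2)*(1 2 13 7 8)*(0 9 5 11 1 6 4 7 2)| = |(13)(1 12 10 2 9 5 11)(4 7 8 6)| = 28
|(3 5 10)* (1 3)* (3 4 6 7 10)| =|(1 4 6 7 10)(3 5)| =10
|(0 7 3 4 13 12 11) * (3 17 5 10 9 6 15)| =|(0 7 17 5 10 9 6 15 3 4 13 12 11)| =13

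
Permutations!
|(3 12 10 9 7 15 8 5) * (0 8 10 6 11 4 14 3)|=12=|(0 8 5)(3 12 6 11 4 14)(7 15 10 9)|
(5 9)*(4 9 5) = (4 9) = [0, 1, 2, 3, 9, 5, 6, 7, 8, 4]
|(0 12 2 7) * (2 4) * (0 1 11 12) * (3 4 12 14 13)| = 8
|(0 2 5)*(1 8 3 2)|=|(0 1 8 3 2 5)|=6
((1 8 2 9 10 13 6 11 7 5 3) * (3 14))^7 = (1 11 2 5 10 3 6 8 7 9 14 13)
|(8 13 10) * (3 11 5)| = 3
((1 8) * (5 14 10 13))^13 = (1 8)(5 14 10 13)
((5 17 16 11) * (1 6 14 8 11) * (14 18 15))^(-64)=(1 11 18 17 14)(5 15 16 8 6)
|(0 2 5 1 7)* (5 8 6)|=7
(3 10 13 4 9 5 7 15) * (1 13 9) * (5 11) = (1 13 4)(3 10 9 11 5 7 15) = [0, 13, 2, 10, 1, 7, 6, 15, 8, 11, 9, 5, 12, 4, 14, 3]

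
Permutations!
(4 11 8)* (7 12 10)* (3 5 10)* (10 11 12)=(3 5 11 8 4 12)(7 10)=[0, 1, 2, 5, 12, 11, 6, 10, 4, 9, 7, 8, 3]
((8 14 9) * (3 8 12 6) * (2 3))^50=(2 3 8 14 9 12 6)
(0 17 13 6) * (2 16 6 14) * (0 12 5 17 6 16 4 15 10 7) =[6, 1, 4, 3, 15, 17, 12, 0, 8, 9, 7, 11, 5, 14, 2, 10, 16, 13] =(0 6 12 5 17 13 14 2 4 15 10 7)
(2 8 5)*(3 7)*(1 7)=(1 7 3)(2 8 5)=[0, 7, 8, 1, 4, 2, 6, 3, 5]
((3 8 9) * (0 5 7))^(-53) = (0 5 7)(3 8 9)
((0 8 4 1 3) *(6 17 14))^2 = ((0 8 4 1 3)(6 17 14))^2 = (0 4 3 8 1)(6 14 17)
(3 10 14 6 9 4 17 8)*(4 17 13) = (3 10 14 6 9 17 8)(4 13) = [0, 1, 2, 10, 13, 5, 9, 7, 3, 17, 14, 11, 12, 4, 6, 15, 16, 8]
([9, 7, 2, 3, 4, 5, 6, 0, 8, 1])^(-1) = (0 7 1 9)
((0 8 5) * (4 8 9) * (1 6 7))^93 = ((0 9 4 8 5)(1 6 7))^93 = (0 8 9 5 4)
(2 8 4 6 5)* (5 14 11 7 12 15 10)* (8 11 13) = [0, 1, 11, 3, 6, 2, 14, 12, 4, 9, 5, 7, 15, 8, 13, 10] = (2 11 7 12 15 10 5)(4 6 14 13 8)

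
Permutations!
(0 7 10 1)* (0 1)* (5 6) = (0 7 10)(5 6) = [7, 1, 2, 3, 4, 6, 5, 10, 8, 9, 0]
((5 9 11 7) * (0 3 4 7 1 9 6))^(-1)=(0 6 5 7 4 3)(1 11 9)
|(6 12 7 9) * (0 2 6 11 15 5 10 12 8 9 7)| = 10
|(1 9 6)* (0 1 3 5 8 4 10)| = |(0 1 9 6 3 5 8 4 10)| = 9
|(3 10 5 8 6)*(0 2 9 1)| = |(0 2 9 1)(3 10 5 8 6)| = 20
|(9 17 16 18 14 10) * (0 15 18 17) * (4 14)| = |(0 15 18 4 14 10 9)(16 17)| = 14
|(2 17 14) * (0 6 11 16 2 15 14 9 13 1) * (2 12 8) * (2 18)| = |(0 6 11 16 12 8 18 2 17 9 13 1)(14 15)| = 12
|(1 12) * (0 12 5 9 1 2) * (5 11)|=12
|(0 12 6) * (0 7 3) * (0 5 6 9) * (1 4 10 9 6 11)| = |(0 12 6 7 3 5 11 1 4 10 9)| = 11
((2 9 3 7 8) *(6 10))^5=(6 10)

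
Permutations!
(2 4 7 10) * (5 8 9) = [0, 1, 4, 3, 7, 8, 6, 10, 9, 5, 2] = (2 4 7 10)(5 8 9)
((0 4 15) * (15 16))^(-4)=(16)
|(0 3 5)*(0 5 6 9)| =4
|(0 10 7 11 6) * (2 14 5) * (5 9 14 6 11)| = 6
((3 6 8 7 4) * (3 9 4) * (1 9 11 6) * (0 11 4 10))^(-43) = ((0 11 6 8 7 3 1 9 10))^(-43) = (0 6 7 1 10 11 8 3 9)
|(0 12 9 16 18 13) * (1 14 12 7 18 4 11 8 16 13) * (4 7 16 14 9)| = |(0 16 7 18 1 9 13)(4 11 8 14 12)| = 35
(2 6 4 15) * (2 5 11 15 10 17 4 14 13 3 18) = (2 6 14 13 3 18)(4 10 17)(5 11 15) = [0, 1, 6, 18, 10, 11, 14, 7, 8, 9, 17, 15, 12, 3, 13, 5, 16, 4, 2]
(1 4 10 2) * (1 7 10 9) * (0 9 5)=(0 9 1 4 5)(2 7 10)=[9, 4, 7, 3, 5, 0, 6, 10, 8, 1, 2]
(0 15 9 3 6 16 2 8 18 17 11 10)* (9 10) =(0 15 10)(2 8 18 17 11 9 3 6 16) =[15, 1, 8, 6, 4, 5, 16, 7, 18, 3, 0, 9, 12, 13, 14, 10, 2, 11, 17]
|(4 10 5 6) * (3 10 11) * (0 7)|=|(0 7)(3 10 5 6 4 11)|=6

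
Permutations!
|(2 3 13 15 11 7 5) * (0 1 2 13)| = 20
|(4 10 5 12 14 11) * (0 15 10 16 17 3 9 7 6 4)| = |(0 15 10 5 12 14 11)(3 9 7 6 4 16 17)| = 7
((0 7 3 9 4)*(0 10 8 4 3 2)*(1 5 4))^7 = ((0 7 2)(1 5 4 10 8)(3 9))^7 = (0 7 2)(1 4 8 5 10)(3 9)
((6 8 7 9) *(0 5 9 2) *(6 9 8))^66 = ((9)(0 5 8 7 2))^66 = (9)(0 5 8 7 2)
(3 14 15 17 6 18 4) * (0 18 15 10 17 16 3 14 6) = (0 18 4 14 10 17)(3 6 15 16) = [18, 1, 2, 6, 14, 5, 15, 7, 8, 9, 17, 11, 12, 13, 10, 16, 3, 0, 4]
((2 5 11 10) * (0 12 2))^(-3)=(0 5)(2 10)(11 12)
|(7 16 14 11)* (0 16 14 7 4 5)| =7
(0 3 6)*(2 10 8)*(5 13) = [3, 1, 10, 6, 4, 13, 0, 7, 2, 9, 8, 11, 12, 5] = (0 3 6)(2 10 8)(5 13)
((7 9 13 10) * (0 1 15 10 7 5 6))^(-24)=(15)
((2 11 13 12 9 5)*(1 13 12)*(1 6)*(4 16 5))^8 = ((1 13 6)(2 11 12 9 4 16 5))^8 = (1 6 13)(2 11 12 9 4 16 5)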